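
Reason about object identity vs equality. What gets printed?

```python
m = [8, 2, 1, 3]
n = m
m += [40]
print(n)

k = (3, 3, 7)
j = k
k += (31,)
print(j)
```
[8, 2, 1, 3, 40]
(3, 3, 7)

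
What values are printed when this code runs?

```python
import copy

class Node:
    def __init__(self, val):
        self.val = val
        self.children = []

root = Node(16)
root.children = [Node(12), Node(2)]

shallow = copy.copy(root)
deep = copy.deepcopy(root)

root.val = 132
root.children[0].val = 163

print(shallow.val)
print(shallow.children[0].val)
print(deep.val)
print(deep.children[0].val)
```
16
163
16
12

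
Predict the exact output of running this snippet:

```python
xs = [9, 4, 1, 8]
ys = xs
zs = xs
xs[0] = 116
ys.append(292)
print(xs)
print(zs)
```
[116, 4, 1, 8, 292]
[116, 4, 1, 8, 292]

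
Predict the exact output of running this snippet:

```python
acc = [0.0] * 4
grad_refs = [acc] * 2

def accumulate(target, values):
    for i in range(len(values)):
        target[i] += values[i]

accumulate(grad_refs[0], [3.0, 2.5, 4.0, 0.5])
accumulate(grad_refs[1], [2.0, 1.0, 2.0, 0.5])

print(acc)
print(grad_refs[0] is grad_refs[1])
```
[5.0, 3.5, 6.0, 1.0]
True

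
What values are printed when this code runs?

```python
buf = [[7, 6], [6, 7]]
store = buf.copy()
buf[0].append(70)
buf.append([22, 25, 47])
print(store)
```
[[7, 6, 70], [6, 7]]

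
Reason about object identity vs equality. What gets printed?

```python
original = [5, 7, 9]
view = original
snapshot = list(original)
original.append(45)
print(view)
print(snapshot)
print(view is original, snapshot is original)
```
[5, 7, 9, 45]
[5, 7, 9]
True False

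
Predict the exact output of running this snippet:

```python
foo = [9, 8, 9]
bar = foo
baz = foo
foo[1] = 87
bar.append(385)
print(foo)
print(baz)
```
[9, 87, 9, 385]
[9, 87, 9, 385]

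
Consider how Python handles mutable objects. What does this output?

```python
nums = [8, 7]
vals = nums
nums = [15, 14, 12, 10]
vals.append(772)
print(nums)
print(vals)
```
[15, 14, 12, 10]
[8, 7, 772]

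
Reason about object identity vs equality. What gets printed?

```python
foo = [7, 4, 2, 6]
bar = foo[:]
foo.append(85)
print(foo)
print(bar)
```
[7, 4, 2, 6, 85]
[7, 4, 2, 6]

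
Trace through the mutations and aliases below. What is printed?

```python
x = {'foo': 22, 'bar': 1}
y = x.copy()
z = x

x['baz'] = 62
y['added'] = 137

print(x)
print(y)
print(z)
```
{'foo': 22, 'bar': 1, 'baz': 62}
{'foo': 22, 'bar': 1, 'added': 137}
{'foo': 22, 'bar': 1, 'baz': 62}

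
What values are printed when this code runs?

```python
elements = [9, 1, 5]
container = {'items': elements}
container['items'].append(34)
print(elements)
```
[9, 1, 5, 34]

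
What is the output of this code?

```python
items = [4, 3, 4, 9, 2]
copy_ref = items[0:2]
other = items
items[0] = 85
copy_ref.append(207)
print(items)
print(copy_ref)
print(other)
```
[85, 3, 4, 9, 2]
[4, 3, 207]
[85, 3, 4, 9, 2]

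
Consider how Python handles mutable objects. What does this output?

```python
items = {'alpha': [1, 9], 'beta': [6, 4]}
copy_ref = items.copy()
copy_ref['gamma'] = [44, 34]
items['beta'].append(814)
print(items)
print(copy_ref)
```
{'alpha': [1, 9], 'beta': [6, 4, 814]}
{'alpha': [1, 9], 'beta': [6, 4, 814], 'gamma': [44, 34]}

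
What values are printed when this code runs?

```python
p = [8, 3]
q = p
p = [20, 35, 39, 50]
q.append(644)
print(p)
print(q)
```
[20, 35, 39, 50]
[8, 3, 644]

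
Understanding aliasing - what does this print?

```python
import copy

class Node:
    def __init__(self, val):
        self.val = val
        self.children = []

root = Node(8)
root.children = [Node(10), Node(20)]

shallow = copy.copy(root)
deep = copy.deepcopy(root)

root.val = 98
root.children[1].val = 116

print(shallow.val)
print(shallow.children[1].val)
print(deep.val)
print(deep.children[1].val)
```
8
116
8
20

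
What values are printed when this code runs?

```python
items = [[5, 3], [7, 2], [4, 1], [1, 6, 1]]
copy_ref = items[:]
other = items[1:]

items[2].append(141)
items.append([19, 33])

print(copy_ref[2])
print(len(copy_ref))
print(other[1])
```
[4, 1, 141]
4
[4, 1, 141]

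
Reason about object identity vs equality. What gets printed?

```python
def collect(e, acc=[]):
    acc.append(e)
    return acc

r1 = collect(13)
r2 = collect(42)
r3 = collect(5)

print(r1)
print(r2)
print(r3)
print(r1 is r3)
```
[13, 42, 5]
[13, 42, 5]
[13, 42, 5]
True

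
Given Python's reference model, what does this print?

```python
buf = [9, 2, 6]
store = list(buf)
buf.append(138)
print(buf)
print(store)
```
[9, 2, 6, 138]
[9, 2, 6]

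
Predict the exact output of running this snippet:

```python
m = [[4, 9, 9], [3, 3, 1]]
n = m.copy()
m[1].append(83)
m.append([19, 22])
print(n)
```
[[4, 9, 9], [3, 3, 1, 83]]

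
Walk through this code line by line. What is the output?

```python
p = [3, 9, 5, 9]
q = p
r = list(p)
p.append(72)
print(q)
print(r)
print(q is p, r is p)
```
[3, 9, 5, 9, 72]
[3, 9, 5, 9]
True False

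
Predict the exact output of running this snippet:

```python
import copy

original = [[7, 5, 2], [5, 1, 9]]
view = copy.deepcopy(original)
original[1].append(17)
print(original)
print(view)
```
[[7, 5, 2], [5, 1, 9, 17]]
[[7, 5, 2], [5, 1, 9]]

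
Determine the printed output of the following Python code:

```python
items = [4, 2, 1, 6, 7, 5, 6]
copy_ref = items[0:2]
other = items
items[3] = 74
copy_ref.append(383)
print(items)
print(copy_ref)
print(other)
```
[4, 2, 1, 74, 7, 5, 6]
[4, 2, 383]
[4, 2, 1, 74, 7, 5, 6]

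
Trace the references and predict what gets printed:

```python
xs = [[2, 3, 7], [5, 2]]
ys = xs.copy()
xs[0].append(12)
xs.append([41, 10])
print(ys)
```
[[2, 3, 7, 12], [5, 2]]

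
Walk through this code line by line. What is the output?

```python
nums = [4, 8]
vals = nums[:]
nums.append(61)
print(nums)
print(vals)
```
[4, 8, 61]
[4, 8]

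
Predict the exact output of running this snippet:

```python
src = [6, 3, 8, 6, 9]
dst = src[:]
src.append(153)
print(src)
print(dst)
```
[6, 3, 8, 6, 9, 153]
[6, 3, 8, 6, 9]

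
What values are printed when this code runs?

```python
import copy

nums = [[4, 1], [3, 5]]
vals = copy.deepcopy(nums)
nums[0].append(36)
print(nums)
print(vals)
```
[[4, 1, 36], [3, 5]]
[[4, 1], [3, 5]]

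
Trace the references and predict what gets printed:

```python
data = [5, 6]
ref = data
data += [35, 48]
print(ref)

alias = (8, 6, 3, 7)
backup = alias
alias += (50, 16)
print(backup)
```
[5, 6, 35, 48]
(8, 6, 3, 7)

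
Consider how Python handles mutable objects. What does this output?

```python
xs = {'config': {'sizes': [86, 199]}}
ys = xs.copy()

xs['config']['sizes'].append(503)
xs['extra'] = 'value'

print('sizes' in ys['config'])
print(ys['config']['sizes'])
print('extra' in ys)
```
True
[86, 199, 503]
False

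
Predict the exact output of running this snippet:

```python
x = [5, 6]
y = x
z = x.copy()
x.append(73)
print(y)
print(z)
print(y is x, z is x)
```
[5, 6, 73]
[5, 6]
True False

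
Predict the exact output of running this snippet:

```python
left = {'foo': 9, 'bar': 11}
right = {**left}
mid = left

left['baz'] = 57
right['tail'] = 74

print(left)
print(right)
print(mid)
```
{'foo': 9, 'bar': 11, 'baz': 57}
{'foo': 9, 'bar': 11, 'tail': 74}
{'foo': 9, 'bar': 11, 'baz': 57}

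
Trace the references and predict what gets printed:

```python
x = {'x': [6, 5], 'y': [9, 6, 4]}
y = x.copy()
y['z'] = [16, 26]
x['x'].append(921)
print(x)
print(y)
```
{'x': [6, 5, 921], 'y': [9, 6, 4]}
{'x': [6, 5, 921], 'y': [9, 6, 4], 'z': [16, 26]}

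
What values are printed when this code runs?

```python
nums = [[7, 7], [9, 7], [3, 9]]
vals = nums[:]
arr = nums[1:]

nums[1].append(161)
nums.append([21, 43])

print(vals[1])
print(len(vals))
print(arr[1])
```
[9, 7, 161]
3
[3, 9]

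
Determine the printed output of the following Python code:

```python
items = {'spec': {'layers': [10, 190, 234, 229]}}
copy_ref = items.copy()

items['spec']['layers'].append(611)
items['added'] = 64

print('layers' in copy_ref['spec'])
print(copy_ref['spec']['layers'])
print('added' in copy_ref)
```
True
[10, 190, 234, 229, 611]
False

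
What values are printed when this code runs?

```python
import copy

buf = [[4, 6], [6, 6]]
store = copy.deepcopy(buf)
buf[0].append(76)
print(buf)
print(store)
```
[[4, 6, 76], [6, 6]]
[[4, 6], [6, 6]]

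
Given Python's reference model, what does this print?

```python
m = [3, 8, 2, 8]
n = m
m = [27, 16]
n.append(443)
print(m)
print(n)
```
[27, 16]
[3, 8, 2, 8, 443]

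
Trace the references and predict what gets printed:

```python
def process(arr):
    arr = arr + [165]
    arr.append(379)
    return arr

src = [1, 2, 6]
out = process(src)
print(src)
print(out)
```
[1, 2, 6]
[1, 2, 6, 165, 379]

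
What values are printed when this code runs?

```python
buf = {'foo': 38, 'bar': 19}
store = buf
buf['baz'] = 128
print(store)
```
{'foo': 38, 'bar': 19, 'baz': 128}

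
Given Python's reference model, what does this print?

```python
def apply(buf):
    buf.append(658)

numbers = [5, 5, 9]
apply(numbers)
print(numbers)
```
[5, 5, 9, 658]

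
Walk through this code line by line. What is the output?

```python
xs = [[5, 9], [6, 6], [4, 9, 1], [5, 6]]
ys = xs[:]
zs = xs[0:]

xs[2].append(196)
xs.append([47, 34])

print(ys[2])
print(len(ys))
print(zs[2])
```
[4, 9, 1, 196]
4
[4, 9, 1, 196]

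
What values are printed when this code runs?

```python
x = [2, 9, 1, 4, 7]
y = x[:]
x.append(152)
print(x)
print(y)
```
[2, 9, 1, 4, 7, 152]
[2, 9, 1, 4, 7]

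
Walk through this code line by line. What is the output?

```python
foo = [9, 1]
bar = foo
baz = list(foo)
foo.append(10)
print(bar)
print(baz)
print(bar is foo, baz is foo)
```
[9, 1, 10]
[9, 1]
True False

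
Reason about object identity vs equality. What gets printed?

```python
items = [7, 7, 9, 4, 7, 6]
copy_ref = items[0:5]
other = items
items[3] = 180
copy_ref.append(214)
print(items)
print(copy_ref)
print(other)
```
[7, 7, 9, 180, 7, 6]
[7, 7, 9, 4, 7, 214]
[7, 7, 9, 180, 7, 6]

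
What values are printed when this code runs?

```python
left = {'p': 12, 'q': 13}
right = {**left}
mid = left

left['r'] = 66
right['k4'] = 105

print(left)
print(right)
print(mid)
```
{'p': 12, 'q': 13, 'r': 66}
{'p': 12, 'q': 13, 'k4': 105}
{'p': 12, 'q': 13, 'r': 66}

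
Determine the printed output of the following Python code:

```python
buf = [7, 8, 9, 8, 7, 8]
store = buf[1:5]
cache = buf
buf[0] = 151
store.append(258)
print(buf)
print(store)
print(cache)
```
[151, 8, 9, 8, 7, 8]
[8, 9, 8, 7, 258]
[151, 8, 9, 8, 7, 8]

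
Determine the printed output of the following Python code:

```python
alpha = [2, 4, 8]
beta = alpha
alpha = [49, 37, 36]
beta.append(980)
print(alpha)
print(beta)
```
[49, 37, 36]
[2, 4, 8, 980]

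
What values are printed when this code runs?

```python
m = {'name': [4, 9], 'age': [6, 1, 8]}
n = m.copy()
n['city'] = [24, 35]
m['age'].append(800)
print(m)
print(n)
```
{'name': [4, 9], 'age': [6, 1, 8, 800]}
{'name': [4, 9], 'age': [6, 1, 8, 800], 'city': [24, 35]}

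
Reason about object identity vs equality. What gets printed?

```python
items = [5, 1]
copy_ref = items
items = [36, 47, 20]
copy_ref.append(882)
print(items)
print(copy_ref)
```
[36, 47, 20]
[5, 1, 882]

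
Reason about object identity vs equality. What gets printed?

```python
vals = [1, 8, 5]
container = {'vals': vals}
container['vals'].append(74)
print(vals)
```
[1, 8, 5, 74]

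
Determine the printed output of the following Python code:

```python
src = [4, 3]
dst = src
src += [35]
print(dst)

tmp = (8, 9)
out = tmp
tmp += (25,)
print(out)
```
[4, 3, 35]
(8, 9)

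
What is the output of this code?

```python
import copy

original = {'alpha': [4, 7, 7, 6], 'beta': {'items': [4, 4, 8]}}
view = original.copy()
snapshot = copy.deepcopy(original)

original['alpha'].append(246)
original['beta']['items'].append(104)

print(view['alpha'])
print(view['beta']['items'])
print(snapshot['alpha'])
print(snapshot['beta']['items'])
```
[4, 7, 7, 6, 246]
[4, 4, 8, 104]
[4, 7, 7, 6]
[4, 4, 8]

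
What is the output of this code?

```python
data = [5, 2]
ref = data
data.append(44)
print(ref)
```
[5, 2, 44]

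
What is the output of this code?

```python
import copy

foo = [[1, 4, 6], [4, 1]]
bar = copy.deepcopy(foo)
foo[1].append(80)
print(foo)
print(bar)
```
[[1, 4, 6], [4, 1, 80]]
[[1, 4, 6], [4, 1]]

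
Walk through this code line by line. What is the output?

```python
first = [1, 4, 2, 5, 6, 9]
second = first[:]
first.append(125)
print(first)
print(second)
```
[1, 4, 2, 5, 6, 9, 125]
[1, 4, 2, 5, 6, 9]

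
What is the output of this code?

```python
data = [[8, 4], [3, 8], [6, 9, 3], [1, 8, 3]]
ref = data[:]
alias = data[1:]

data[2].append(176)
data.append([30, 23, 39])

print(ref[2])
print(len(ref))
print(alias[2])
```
[6, 9, 3, 176]
4
[1, 8, 3]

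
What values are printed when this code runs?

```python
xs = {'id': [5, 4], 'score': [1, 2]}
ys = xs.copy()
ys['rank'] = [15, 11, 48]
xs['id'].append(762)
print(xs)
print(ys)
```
{'id': [5, 4, 762], 'score': [1, 2]}
{'id': [5, 4, 762], 'score': [1, 2], 'rank': [15, 11, 48]}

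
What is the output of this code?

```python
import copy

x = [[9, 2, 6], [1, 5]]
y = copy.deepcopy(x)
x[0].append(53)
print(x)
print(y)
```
[[9, 2, 6, 53], [1, 5]]
[[9, 2, 6], [1, 5]]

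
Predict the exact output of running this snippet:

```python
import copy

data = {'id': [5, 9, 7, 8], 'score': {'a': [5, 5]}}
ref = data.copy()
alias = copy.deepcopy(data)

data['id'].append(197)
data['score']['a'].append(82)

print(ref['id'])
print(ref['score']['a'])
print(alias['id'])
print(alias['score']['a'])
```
[5, 9, 7, 8, 197]
[5, 5, 82]
[5, 9, 7, 8]
[5, 5]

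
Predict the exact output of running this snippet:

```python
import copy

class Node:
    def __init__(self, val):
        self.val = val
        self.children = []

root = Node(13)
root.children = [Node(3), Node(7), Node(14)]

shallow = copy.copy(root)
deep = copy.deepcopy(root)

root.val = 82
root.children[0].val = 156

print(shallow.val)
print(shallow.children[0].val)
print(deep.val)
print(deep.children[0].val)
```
13
156
13
3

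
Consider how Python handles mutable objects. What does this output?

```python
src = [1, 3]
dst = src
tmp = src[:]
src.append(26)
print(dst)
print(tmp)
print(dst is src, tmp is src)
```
[1, 3, 26]
[1, 3]
True False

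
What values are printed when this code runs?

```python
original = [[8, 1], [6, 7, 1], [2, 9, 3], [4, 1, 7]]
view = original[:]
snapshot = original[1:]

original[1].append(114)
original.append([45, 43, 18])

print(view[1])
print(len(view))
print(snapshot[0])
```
[6, 7, 1, 114]
4
[6, 7, 1, 114]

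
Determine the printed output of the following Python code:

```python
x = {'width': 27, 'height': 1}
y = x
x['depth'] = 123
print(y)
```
{'width': 27, 'height': 1, 'depth': 123}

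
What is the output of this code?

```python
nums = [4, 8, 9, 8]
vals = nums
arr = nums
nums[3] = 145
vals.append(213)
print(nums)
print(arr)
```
[4, 8, 9, 145, 213]
[4, 8, 9, 145, 213]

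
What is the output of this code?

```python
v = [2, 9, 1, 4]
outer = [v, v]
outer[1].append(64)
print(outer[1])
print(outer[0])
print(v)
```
[2, 9, 1, 4, 64]
[2, 9, 1, 4, 64]
[2, 9, 1, 4, 64]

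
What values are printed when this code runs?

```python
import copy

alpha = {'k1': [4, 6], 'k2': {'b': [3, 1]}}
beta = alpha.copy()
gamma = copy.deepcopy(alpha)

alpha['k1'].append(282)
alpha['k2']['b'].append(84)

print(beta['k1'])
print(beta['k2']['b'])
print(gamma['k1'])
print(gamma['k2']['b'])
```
[4, 6, 282]
[3, 1, 84]
[4, 6]
[3, 1]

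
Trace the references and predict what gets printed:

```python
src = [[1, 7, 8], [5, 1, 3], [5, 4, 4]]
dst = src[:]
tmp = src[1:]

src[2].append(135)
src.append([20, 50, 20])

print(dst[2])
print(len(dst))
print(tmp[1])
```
[5, 4, 4, 135]
3
[5, 4, 4, 135]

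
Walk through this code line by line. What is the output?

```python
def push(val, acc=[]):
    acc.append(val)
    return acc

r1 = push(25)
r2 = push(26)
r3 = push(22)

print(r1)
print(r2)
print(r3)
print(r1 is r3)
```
[25, 26, 22]
[25, 26, 22]
[25, 26, 22]
True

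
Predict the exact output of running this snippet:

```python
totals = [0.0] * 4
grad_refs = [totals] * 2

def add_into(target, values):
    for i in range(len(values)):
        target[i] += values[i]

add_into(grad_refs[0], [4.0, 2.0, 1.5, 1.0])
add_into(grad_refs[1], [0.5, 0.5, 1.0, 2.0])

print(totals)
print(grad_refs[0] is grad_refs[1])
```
[4.5, 2.5, 2.5, 3.0]
True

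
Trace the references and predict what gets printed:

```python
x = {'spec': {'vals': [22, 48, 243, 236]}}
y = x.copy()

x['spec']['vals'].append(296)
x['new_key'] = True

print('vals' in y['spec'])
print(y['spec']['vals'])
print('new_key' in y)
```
True
[22, 48, 243, 236, 296]
False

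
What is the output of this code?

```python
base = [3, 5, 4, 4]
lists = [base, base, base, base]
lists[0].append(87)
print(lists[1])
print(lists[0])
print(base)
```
[3, 5, 4, 4, 87]
[3, 5, 4, 4, 87]
[3, 5, 4, 4, 87]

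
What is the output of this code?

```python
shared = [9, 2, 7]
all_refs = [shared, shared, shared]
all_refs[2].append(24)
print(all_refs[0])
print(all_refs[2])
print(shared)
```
[9, 2, 7, 24]
[9, 2, 7, 24]
[9, 2, 7, 24]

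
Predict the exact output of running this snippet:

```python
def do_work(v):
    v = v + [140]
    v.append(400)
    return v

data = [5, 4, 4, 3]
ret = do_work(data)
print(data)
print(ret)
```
[5, 4, 4, 3]
[5, 4, 4, 3, 140, 400]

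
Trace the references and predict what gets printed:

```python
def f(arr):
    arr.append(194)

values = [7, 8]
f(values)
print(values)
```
[7, 8, 194]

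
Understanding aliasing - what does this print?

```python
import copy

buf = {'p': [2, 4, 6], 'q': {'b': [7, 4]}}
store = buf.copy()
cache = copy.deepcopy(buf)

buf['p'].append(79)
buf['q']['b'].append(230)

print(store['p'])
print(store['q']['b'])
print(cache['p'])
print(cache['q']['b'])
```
[2, 4, 6, 79]
[7, 4, 230]
[2, 4, 6]
[7, 4]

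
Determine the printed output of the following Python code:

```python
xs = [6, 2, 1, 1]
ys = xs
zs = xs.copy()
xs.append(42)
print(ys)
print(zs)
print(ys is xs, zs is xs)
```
[6, 2, 1, 1, 42]
[6, 2, 1, 1]
True False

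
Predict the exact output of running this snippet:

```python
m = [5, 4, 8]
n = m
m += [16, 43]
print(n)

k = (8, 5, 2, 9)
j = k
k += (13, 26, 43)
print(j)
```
[5, 4, 8, 16, 43]
(8, 5, 2, 9)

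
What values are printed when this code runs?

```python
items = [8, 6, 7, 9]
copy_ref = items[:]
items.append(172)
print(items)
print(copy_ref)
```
[8, 6, 7, 9, 172]
[8, 6, 7, 9]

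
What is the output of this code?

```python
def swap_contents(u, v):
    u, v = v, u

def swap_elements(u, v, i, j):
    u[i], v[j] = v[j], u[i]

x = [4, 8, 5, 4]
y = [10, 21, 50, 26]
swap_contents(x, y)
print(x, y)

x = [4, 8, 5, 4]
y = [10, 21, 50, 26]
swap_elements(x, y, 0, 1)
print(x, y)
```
[4, 8, 5, 4] [10, 21, 50, 26]
[21, 8, 5, 4] [10, 4, 50, 26]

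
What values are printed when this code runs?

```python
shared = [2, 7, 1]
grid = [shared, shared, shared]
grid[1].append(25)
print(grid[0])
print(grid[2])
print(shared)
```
[2, 7, 1, 25]
[2, 7, 1, 25]
[2, 7, 1, 25]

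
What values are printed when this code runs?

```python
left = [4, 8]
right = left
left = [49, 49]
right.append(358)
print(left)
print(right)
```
[49, 49]
[4, 8, 358]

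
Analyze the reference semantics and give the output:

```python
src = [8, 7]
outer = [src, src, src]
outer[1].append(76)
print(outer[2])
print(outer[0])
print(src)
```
[8, 7, 76]
[8, 7, 76]
[8, 7, 76]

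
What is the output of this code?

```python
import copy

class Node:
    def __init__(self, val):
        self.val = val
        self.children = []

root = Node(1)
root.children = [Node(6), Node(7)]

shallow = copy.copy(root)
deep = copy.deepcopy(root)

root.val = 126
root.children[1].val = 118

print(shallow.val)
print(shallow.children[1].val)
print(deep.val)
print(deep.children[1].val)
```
1
118
1
7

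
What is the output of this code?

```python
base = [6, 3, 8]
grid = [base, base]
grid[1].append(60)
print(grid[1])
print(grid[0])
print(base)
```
[6, 3, 8, 60]
[6, 3, 8, 60]
[6, 3, 8, 60]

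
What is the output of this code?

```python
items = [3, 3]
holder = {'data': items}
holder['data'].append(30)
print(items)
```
[3, 3, 30]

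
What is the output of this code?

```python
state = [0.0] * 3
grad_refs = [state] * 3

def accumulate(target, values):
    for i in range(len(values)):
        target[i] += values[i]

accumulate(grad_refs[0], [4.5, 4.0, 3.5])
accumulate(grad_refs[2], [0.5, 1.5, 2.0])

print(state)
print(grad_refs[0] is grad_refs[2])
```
[5.0, 5.5, 5.5]
True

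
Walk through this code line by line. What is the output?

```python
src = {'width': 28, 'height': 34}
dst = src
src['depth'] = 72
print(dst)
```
{'width': 28, 'height': 34, 'depth': 72}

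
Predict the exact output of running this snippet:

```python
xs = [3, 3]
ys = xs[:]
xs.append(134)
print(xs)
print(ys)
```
[3, 3, 134]
[3, 3]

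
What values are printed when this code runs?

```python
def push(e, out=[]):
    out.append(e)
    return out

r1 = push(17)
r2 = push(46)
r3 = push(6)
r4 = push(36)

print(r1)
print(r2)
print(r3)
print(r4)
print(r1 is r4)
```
[17, 46, 6, 36]
[17, 46, 6, 36]
[17, 46, 6, 36]
[17, 46, 6, 36]
True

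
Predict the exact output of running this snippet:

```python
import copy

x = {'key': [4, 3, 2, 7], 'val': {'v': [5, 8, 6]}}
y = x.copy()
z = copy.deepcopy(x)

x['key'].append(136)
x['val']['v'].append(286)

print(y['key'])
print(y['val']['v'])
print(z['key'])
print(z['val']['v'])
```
[4, 3, 2, 7, 136]
[5, 8, 6, 286]
[4, 3, 2, 7]
[5, 8, 6]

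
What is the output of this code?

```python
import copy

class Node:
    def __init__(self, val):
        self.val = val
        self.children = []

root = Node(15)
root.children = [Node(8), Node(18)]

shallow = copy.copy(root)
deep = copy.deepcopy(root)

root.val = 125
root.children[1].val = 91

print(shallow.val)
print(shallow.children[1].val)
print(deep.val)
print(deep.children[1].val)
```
15
91
15
18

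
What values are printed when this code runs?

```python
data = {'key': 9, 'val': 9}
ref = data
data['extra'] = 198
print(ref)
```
{'key': 9, 'val': 9, 'extra': 198}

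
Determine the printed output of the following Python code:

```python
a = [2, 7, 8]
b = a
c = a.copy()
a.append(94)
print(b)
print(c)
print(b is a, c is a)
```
[2, 7, 8, 94]
[2, 7, 8]
True False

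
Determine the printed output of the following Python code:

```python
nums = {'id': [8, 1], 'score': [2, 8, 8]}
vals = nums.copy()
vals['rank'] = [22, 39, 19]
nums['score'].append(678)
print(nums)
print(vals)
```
{'id': [8, 1], 'score': [2, 8, 8, 678]}
{'id': [8, 1], 'score': [2, 8, 8, 678], 'rank': [22, 39, 19]}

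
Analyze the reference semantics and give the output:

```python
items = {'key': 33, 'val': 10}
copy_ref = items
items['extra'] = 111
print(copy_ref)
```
{'key': 33, 'val': 10, 'extra': 111}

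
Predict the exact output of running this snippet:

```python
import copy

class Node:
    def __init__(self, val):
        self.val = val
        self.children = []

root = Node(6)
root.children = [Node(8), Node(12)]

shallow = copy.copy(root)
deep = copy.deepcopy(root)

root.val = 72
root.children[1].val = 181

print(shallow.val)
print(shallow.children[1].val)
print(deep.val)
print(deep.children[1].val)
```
6
181
6
12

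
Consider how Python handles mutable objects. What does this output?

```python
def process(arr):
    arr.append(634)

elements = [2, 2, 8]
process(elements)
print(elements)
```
[2, 2, 8, 634]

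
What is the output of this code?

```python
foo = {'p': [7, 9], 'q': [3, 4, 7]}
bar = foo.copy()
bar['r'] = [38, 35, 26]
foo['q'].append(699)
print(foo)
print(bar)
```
{'p': [7, 9], 'q': [3, 4, 7, 699]}
{'p': [7, 9], 'q': [3, 4, 7, 699], 'r': [38, 35, 26]}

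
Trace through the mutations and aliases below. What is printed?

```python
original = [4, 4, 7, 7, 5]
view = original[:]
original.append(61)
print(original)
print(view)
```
[4, 4, 7, 7, 5, 61]
[4, 4, 7, 7, 5]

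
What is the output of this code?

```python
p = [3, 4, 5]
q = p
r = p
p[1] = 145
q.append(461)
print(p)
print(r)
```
[3, 145, 5, 461]
[3, 145, 5, 461]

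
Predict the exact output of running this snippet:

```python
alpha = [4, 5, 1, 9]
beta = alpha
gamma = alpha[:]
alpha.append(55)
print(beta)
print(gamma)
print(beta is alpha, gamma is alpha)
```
[4, 5, 1, 9, 55]
[4, 5, 1, 9]
True False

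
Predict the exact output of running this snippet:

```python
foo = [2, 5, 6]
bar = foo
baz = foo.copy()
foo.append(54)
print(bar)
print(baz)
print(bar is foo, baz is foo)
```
[2, 5, 6, 54]
[2, 5, 6]
True False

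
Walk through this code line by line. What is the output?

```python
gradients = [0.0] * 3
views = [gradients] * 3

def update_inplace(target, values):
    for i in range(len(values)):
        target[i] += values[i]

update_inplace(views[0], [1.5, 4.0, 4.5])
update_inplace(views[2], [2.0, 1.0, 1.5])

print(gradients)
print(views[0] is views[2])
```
[3.5, 5.0, 6.0]
True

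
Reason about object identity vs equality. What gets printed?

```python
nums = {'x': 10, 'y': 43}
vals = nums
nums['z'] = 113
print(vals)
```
{'x': 10, 'y': 43, 'z': 113}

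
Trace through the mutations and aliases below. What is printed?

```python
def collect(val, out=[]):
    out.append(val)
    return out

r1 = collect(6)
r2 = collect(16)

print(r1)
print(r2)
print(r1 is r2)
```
[6, 16]
[6, 16]
True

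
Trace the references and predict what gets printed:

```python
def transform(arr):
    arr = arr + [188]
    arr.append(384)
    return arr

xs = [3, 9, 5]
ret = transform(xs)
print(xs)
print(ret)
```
[3, 9, 5]
[3, 9, 5, 188, 384]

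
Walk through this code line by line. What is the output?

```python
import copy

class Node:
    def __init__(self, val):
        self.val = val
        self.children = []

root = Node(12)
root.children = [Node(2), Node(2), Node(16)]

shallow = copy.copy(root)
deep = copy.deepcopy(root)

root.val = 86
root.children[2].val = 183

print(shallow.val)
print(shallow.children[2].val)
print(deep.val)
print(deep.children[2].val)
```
12
183
12
16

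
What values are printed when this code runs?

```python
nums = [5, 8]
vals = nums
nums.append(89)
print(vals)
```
[5, 8, 89]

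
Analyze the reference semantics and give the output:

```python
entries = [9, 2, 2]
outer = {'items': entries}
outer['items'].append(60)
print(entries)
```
[9, 2, 2, 60]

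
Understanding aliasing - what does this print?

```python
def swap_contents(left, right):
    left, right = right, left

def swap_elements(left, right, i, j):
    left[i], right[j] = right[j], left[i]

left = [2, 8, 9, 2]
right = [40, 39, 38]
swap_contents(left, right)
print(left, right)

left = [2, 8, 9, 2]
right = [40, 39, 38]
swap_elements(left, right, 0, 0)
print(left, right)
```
[2, 8, 9, 2] [40, 39, 38]
[40, 8, 9, 2] [2, 39, 38]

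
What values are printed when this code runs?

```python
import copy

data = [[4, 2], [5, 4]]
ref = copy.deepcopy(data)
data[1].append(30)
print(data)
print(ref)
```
[[4, 2], [5, 4, 30]]
[[4, 2], [5, 4]]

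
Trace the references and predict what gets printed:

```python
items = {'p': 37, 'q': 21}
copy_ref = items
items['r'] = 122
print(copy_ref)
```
{'p': 37, 'q': 21, 'r': 122}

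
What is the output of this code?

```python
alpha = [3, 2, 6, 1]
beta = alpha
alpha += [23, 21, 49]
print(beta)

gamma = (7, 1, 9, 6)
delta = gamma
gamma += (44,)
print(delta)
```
[3, 2, 6, 1, 23, 21, 49]
(7, 1, 9, 6)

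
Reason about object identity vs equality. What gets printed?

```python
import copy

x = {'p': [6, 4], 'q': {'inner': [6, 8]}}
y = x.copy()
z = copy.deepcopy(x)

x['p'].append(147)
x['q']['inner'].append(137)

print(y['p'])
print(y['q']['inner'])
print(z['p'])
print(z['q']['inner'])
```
[6, 4, 147]
[6, 8, 137]
[6, 4]
[6, 8]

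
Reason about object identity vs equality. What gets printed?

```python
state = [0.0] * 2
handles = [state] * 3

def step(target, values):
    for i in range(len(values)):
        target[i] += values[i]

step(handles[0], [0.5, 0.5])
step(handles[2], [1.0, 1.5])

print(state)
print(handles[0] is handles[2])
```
[1.5, 2.0]
True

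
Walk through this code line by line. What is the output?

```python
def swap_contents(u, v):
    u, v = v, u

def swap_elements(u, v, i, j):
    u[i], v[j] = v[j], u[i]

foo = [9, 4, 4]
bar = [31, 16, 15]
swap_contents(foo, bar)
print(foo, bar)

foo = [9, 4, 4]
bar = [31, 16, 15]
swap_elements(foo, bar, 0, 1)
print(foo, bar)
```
[9, 4, 4] [31, 16, 15]
[16, 4, 4] [31, 9, 15]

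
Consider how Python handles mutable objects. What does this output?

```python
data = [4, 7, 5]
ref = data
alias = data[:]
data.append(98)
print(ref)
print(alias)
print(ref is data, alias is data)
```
[4, 7, 5, 98]
[4, 7, 5]
True False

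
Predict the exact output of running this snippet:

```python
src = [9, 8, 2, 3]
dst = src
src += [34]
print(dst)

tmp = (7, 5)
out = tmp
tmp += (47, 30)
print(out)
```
[9, 8, 2, 3, 34]
(7, 5)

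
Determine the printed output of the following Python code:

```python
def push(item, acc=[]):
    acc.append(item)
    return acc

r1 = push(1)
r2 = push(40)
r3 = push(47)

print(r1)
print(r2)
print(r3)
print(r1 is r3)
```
[1, 40, 47]
[1, 40, 47]
[1, 40, 47]
True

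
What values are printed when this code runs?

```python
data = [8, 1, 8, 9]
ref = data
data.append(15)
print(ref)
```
[8, 1, 8, 9, 15]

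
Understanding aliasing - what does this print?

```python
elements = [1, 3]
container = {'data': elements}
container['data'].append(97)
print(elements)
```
[1, 3, 97]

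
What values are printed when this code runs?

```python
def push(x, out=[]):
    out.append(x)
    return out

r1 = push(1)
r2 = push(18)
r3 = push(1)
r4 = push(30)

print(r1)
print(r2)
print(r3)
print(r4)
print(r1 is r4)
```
[1, 18, 1, 30]
[1, 18, 1, 30]
[1, 18, 1, 30]
[1, 18, 1, 30]
True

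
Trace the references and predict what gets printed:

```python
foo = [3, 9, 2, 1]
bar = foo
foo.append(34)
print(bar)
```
[3, 9, 2, 1, 34]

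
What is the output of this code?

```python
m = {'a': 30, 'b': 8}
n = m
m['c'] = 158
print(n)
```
{'a': 30, 'b': 8, 'c': 158}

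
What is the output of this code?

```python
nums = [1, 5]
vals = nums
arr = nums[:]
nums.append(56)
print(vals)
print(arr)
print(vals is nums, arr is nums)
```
[1, 5, 56]
[1, 5]
True False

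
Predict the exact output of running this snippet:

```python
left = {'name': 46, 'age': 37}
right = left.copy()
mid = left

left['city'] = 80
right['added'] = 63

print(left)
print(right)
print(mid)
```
{'name': 46, 'age': 37, 'city': 80}
{'name': 46, 'age': 37, 'added': 63}
{'name': 46, 'age': 37, 'city': 80}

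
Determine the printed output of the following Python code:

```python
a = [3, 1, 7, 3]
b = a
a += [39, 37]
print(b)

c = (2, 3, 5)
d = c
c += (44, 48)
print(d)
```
[3, 1, 7, 3, 39, 37]
(2, 3, 5)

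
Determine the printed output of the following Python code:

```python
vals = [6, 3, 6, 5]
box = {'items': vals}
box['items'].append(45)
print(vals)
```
[6, 3, 6, 5, 45]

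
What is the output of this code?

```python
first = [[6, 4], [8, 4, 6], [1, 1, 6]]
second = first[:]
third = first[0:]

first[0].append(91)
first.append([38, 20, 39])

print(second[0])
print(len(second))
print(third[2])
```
[6, 4, 91]
3
[1, 1, 6]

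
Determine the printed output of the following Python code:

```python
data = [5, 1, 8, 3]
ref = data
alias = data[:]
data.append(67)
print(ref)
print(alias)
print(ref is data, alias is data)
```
[5, 1, 8, 3, 67]
[5, 1, 8, 3]
True False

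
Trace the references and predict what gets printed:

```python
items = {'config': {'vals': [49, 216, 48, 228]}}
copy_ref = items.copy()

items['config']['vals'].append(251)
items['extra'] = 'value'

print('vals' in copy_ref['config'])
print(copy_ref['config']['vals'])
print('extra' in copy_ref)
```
True
[49, 216, 48, 228, 251]
False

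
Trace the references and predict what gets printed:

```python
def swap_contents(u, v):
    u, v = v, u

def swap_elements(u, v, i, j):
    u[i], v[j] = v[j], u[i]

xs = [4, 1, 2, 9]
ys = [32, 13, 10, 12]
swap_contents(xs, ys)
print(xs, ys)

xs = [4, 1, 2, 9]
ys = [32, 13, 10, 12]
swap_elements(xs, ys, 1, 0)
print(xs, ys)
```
[4, 1, 2, 9] [32, 13, 10, 12]
[4, 32, 2, 9] [1, 13, 10, 12]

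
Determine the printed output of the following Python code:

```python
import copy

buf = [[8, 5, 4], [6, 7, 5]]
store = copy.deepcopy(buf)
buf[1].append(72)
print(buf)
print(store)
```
[[8, 5, 4], [6, 7, 5, 72]]
[[8, 5, 4], [6, 7, 5]]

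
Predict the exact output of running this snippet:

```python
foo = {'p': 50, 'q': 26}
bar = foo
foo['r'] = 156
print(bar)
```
{'p': 50, 'q': 26, 'r': 156}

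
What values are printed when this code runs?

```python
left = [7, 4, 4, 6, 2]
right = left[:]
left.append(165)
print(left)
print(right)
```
[7, 4, 4, 6, 2, 165]
[7, 4, 4, 6, 2]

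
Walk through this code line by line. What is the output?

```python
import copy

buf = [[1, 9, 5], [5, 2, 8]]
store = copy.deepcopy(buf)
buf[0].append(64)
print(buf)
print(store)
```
[[1, 9, 5, 64], [5, 2, 8]]
[[1, 9, 5], [5, 2, 8]]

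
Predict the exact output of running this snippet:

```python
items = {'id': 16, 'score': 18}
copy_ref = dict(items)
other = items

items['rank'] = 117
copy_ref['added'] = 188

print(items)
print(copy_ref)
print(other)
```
{'id': 16, 'score': 18, 'rank': 117}
{'id': 16, 'score': 18, 'added': 188}
{'id': 16, 'score': 18, 'rank': 117}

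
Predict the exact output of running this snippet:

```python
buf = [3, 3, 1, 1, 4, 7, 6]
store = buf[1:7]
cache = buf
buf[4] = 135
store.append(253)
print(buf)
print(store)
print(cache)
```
[3, 3, 1, 1, 135, 7, 6]
[3, 1, 1, 4, 7, 6, 253]
[3, 3, 1, 1, 135, 7, 6]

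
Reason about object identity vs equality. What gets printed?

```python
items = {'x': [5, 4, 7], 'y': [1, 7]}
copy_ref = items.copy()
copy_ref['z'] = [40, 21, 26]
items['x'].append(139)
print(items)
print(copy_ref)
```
{'x': [5, 4, 7, 139], 'y': [1, 7]}
{'x': [5, 4, 7, 139], 'y': [1, 7], 'z': [40, 21, 26]}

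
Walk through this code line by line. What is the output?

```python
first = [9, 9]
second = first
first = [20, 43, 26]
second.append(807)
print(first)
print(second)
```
[20, 43, 26]
[9, 9, 807]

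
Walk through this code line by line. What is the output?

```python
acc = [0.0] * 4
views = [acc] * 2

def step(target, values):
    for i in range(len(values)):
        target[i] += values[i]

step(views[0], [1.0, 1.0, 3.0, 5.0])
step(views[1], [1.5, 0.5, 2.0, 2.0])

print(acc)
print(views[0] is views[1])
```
[2.5, 1.5, 5.0, 7.0]
True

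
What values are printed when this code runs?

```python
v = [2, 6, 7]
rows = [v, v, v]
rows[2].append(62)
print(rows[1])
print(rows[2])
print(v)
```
[2, 6, 7, 62]
[2, 6, 7, 62]
[2, 6, 7, 62]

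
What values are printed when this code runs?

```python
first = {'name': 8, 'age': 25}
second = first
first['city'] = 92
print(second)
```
{'name': 8, 'age': 25, 'city': 92}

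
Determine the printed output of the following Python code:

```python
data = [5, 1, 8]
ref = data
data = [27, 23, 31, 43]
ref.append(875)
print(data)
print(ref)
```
[27, 23, 31, 43]
[5, 1, 8, 875]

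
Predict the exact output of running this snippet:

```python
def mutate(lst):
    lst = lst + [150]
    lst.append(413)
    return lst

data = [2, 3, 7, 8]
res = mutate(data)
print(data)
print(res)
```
[2, 3, 7, 8]
[2, 3, 7, 8, 150, 413]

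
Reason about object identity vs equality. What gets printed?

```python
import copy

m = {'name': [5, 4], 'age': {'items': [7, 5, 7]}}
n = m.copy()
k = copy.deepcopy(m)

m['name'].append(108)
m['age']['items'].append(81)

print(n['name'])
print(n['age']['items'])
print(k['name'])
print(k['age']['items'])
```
[5, 4, 108]
[7, 5, 7, 81]
[5, 4]
[7, 5, 7]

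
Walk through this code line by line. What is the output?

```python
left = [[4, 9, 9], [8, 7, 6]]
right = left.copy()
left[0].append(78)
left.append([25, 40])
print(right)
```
[[4, 9, 9, 78], [8, 7, 6]]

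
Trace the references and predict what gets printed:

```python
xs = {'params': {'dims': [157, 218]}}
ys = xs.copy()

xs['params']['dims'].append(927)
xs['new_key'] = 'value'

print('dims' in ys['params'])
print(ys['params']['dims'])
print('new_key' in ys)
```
True
[157, 218, 927]
False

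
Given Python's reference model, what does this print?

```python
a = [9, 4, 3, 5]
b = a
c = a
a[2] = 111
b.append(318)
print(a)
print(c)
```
[9, 4, 111, 5, 318]
[9, 4, 111, 5, 318]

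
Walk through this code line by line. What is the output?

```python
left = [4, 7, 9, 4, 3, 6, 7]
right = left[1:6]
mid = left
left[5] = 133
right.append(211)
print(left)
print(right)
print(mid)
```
[4, 7, 9, 4, 3, 133, 7]
[7, 9, 4, 3, 6, 211]
[4, 7, 9, 4, 3, 133, 7]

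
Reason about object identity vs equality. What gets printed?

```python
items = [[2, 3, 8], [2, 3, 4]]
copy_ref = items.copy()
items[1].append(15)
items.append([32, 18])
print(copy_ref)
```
[[2, 3, 8], [2, 3, 4, 15]]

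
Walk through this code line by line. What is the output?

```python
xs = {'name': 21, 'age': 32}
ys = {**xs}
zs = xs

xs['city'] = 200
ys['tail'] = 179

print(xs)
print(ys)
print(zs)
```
{'name': 21, 'age': 32, 'city': 200}
{'name': 21, 'age': 32, 'tail': 179}
{'name': 21, 'age': 32, 'city': 200}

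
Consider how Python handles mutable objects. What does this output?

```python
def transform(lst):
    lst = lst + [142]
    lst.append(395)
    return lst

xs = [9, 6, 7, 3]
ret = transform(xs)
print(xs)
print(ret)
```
[9, 6, 7, 3]
[9, 6, 7, 3, 142, 395]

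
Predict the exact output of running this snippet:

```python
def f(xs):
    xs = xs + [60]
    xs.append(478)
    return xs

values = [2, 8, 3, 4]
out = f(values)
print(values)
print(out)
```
[2, 8, 3, 4]
[2, 8, 3, 4, 60, 478]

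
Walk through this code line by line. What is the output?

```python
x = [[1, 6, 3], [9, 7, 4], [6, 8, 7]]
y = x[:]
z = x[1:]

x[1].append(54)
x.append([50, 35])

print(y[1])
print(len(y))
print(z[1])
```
[9, 7, 4, 54]
3
[6, 8, 7]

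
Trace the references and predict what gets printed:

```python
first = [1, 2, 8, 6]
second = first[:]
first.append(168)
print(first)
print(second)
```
[1, 2, 8, 6, 168]
[1, 2, 8, 6]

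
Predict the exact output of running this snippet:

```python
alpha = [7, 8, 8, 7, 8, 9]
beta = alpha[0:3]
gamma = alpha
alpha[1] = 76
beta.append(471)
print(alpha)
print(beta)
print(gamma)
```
[7, 76, 8, 7, 8, 9]
[7, 8, 8, 471]
[7, 76, 8, 7, 8, 9]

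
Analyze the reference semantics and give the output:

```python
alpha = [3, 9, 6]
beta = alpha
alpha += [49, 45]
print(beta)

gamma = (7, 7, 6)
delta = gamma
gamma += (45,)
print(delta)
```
[3, 9, 6, 49, 45]
(7, 7, 6)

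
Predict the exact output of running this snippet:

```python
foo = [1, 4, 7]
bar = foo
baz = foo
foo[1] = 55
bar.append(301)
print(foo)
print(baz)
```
[1, 55, 7, 301]
[1, 55, 7, 301]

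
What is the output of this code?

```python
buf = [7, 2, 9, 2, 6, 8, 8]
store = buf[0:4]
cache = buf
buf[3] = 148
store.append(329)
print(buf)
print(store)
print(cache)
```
[7, 2, 9, 148, 6, 8, 8]
[7, 2, 9, 2, 329]
[7, 2, 9, 148, 6, 8, 8]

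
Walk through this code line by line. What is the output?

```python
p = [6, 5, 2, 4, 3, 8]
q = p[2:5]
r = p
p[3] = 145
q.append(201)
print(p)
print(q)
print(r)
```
[6, 5, 2, 145, 3, 8]
[2, 4, 3, 201]
[6, 5, 2, 145, 3, 8]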